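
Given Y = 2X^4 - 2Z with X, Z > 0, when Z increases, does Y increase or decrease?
Y decreases

Taking the partial derivative:
∂Y/∂Z = -2

∂Y/∂Z = -2 < 0 (assuming positive values)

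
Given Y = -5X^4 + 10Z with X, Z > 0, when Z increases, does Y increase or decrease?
Y increases

Taking the partial derivative:
∂Y/∂Z = 10

∂Y/∂Z = 10 > 0 (assuming positive values)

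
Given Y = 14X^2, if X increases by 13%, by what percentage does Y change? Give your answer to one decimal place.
27.7%

For Y = 14X^2:
If X → X(1 + 0.13)
Then Y → Y · (1 + 0.13)^2
     = Y · 1.2769

Percentage change = ((1 + 0.13)^2 − 1) × 100% ≈ 27.7%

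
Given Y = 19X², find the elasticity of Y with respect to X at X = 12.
Elasticity = 2

Elasticity = (dY/dX) · (X/Y)

dY/dX = 38·X
At X = 12: dY/dX = 456, Y = 2736

Elasticity = 456 · (12 / 2736) = 2

Interpretation: for a small percentage change in X, the percentage change in Y is approximately 2.00 times as large.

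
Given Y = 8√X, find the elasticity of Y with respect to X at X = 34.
Elasticity = 1/2

Elasticity = (dY/dX) · (X/Y)

dY/dX = 4/√X
At X = 34: dY/dX = 2·√34/17, Y = 8·√34

Elasticity = (2·√34/17) · (34 / (8·√34)) = 1/2

Interpretation: for a small percentage change in X, the percentage change in Y is approximately 0.50 times as large.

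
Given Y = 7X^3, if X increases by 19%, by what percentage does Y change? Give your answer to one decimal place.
68.5%

For Y = 7X^3:
If X → X(1 + 0.19)
Then Y → Y · (1 + 0.19)^3
     ≈ Y · 1.6852

Percentage change = ((1 + 0.19)^3 − 1) × 100% ≈ 68.5%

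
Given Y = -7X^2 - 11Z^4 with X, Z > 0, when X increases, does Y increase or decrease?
Y decreases

Taking the partial derivative:
∂Y/∂X = -14X

∂Y/∂X = -14X < 0 (assuming positive values)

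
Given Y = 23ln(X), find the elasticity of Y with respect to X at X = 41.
Elasticity = 1/ln(41) ≈ 0.2693

Elasticity = (dY/dX) · (X/Y)

dY/dX = 23/X
At X = 41: dY/dX = 23/41, Y = 23·ln(41)

Elasticity = (23/41) · (41 / (23·ln(41))) = 1/ln(41) ≈ 0.2693

Interpretation: for a small percentage change in X, the percentage change in Y is approximately 0.27 times as large.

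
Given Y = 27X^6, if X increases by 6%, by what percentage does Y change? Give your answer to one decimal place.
41.9%

For Y = 27X^6:
If X → X(1 + 0.06)
Then Y → Y · (1 + 0.06)^6
     ≈ Y · 1.4185

Percentage change = ((1 + 0.06)^6 − 1) × 100% ≈ 41.9%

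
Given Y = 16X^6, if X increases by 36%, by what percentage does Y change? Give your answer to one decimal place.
532.8%

For Y = 16X^6:
If X → X(1 + 0.36)
Then Y → Y · (1 + 0.36)^6
     ≈ Y · 6.3275

Percentage change = ((1 + 0.36)^6 − 1) × 100% ≈ 532.8%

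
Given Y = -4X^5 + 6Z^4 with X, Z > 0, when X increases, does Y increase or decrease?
Y decreases

Taking the partial derivative:
∂Y/∂X = -20X^4

∂Y/∂X = -20X^4 < 0 (assuming positive values)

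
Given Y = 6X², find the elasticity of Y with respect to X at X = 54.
Elasticity = 2

Elasticity = (dY/dX) · (X/Y)

dY/dX = 12·X
At X = 54: dY/dX = 648, Y = 17496

Elasticity = 648 · (54 / 17496) = 2

Interpretation: for a small percentage change in X, the percentage change in Y is approximately 2.00 times as large.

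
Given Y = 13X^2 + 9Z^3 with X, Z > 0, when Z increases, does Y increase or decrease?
Y increases

Taking the partial derivative:
∂Y/∂Z = 27Z^2

∂Y/∂Z = 27Z^2 > 0 (assuming positive values)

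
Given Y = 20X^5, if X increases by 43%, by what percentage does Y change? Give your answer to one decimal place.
498.0%

For Y = 20X^5:
If X → X(1 + 0.43)
Then Y → Y · (1 + 0.43)^5
     ≈ Y · 5.9797

Percentage change = ((1 + 0.43)^5 − 1) × 100% ≈ 498.0%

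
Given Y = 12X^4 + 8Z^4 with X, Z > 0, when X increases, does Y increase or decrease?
Y increases

Taking the partial derivative:
∂Y/∂X = 48X^3

∂Y/∂X = 48X^3 > 0 (assuming positive values)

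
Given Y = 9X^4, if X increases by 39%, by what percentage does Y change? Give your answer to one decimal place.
273.3%

For Y = 9X^4:
If X → X(1 + 0.39)
Then Y → Y · (1 + 0.39)^4
     ≈ Y · 3.7330

Percentage change = ((1 + 0.39)^4 − 1) × 100% ≈ 273.3%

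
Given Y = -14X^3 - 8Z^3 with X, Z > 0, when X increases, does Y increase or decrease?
Y decreases

Taking the partial derivative:
∂Y/∂X = -42X^2

∂Y/∂X = -42X^2 < 0 (assuming positive values)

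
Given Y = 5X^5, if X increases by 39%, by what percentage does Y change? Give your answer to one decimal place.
418.9%

For Y = 5X^5:
If X → X(1 + 0.39)
Then Y → Y · (1 + 0.39)^5
     ≈ Y · 5.1889

Percentage change = ((1 + 0.39)^5 − 1) × 100% ≈ 418.9%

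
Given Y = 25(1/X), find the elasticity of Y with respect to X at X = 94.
Elasticity = -1

Elasticity = (dY/dX) · (X/Y)

dY/dX = -25/X²
At X = 94: dY/dX = -25/8836, Y = 25/94

Elasticity = (-25/8836) · (94 / (25/94)) = -1

Interpretation: for a small percentage change in X, the percentage change in Y is approximately -1.00 times as large.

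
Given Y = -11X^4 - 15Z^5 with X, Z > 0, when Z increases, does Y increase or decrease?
Y decreases

Taking the partial derivative:
∂Y/∂Z = -75Z^4

∂Y/∂Z = -75Z^4 < 0 (assuming positive values)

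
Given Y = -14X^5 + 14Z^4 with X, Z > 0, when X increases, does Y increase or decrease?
Y decreases

Taking the partial derivative:
∂Y/∂X = -70X^4

∂Y/∂X = -70X^4 < 0 (assuming positive values)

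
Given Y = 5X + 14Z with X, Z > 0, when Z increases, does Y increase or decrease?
Y increases

Taking the partial derivative:
∂Y/∂Z = 14

∂Y/∂Z = 14 > 0 (assuming positive values)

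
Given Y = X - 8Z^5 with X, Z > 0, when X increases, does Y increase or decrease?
Y increases

Taking the partial derivative:
∂Y/∂X = 1

∂Y/∂X = 1 > 0 (assuming positive values)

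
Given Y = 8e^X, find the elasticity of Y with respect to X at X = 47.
Elasticity = 47

Elasticity = (dY/dX) · (X/Y)

dY/dX = 8·e^X
At X = 47: dY/dX = 8·e^47, Y = 8·e^47

Elasticity = (8·e^47) · (47 / (8·e^47)) = 47

Interpretation: for a small percentage change in X, the percentage change in Y is approximately 47.00 times as large.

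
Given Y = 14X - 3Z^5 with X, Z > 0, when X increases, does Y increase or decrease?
Y increases

Taking the partial derivative:
∂Y/∂X = 14

∂Y/∂X = 14 > 0 (assuming positive values)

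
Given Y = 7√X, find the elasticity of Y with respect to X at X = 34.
Elasticity = 1/2

Elasticity = (dY/dX) · (X/Y)

dY/dX = 7/(2·√X)
At X = 34: dY/dX = 7·√34/68, Y = 7·√34

Elasticity = (7·√34/68) · (34 / (7·√34)) = 1/2

Interpretation: for a small percentage change in X, the percentage change in Y is approximately 0.50 times as large.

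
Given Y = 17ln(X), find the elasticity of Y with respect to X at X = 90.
Elasticity = 1/ln(90) ≈ 0.2222

Elasticity = (dY/dX) · (X/Y)

dY/dX = 17/X
At X = 90: dY/dX = 17/90, Y = 17·ln(90)

Elasticity = (17/90) · (90 / (17·ln(90))) = 1/ln(90) ≈ 0.2222

Interpretation: for a small percentage change in X, the percentage change in Y is approximately 0.22 times as large.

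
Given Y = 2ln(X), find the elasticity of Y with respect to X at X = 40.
Elasticity = 1/ln(40) ≈ 0.2711

Elasticity = (dY/dX) · (X/Y)

dY/dX = 2/X
At X = 40: dY/dX = 1/20, Y = 2·ln(40)

Elasticity = (1/20) · (40 / (2·ln(40))) = 1/ln(40) ≈ 0.2711

Interpretation: for a small percentage change in X, the percentage change in Y is approximately 0.27 times as large.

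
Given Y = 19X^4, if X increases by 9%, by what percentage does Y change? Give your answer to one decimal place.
41.2%

For Y = 19X^4:
If X → X(1 + 0.09)
Then Y → Y · (1 + 0.09)^4
     ≈ Y · 1.4116

Percentage change = ((1 + 0.09)^4 − 1) × 100% ≈ 41.2%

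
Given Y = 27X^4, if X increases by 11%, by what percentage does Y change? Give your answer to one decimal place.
51.8%

For Y = 27X^4:
If X → X(1 + 0.11)
Then Y → Y · (1 + 0.11)^4
     ≈ Y · 1.5181

Percentage change = ((1 + 0.11)^4 − 1) × 100% ≈ 51.8%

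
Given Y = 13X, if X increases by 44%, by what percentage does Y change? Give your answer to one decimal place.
44.0%

For Y = 13X:
If X → X(1 + 0.44)
Then Y → Y · (1 + 0.44)^1
     = Y · 1.4400

Percentage change = ((1 + 0.44)^1 − 1) × 100% = 44.0%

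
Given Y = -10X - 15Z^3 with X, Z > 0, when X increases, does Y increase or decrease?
Y decreases

Taking the partial derivative:
∂Y/∂X = -10

∂Y/∂X = -10 < 0 (assuming positive values)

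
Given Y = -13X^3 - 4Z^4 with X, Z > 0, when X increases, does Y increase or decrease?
Y decreases

Taking the partial derivative:
∂Y/∂X = -39X^2

∂Y/∂X = -39X^2 < 0 (assuming positive values)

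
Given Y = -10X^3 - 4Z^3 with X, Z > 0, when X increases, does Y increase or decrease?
Y decreases

Taking the partial derivative:
∂Y/∂X = -30X^2

∂Y/∂X = -30X^2 < 0 (assuming positive values)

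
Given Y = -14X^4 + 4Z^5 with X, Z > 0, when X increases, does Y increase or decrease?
Y decreases

Taking the partial derivative:
∂Y/∂X = -56X^3

∂Y/∂X = -56X^3 < 0 (assuming positive values)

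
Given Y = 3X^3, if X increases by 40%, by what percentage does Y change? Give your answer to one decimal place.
174.4%

For Y = 3X^3:
If X → X(1 + 0.4)
Then Y → Y · (1 + 0.4)^3
     = Y · 2.7440

Percentage change = ((1 + 0.4)^3 − 1) × 100% = 174.4%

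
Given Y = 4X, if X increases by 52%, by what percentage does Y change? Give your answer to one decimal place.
52.0%

For Y = 4X:
If X → X(1 + 0.52)
Then Y → Y · (1 + 0.52)^1
     = Y · 1.5200

Percentage change = ((1 + 0.52)^1 − 1) × 100% = 52.0%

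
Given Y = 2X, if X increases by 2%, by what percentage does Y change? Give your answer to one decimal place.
2.0%

For Y = 2X:
If X → X(1 + 0.02)
Then Y → Y · (1 + 0.02)^1
     = Y · 1.0200

Percentage change = ((1 + 0.02)^1 − 1) × 100% = 2.0%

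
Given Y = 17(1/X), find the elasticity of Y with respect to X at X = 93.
Elasticity = -1

Elasticity = (dY/dX) · (X/Y)

dY/dX = -17/X²
At X = 93: dY/dX = -17/8649, Y = 17/93

Elasticity = (-17/8649) · (93 / (17/93)) = -1

Interpretation: for a small percentage change in X, the percentage change in Y is approximately -1.00 times as large.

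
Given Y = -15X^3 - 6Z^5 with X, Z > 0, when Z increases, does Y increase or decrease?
Y decreases

Taking the partial derivative:
∂Y/∂Z = -30Z^4

∂Y/∂Z = -30Z^4 < 0 (assuming positive values)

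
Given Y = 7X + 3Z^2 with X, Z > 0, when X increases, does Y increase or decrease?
Y increases

Taking the partial derivative:
∂Y/∂X = 7

∂Y/∂X = 7 > 0 (assuming positive values)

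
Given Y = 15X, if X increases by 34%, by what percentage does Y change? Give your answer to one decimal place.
34.0%

For Y = 15X:
If X → X(1 + 0.34)
Then Y → Y · (1 + 0.34)^1
     = Y · 1.3400

Percentage change = ((1 + 0.34)^1 − 1) × 100% = 34.0%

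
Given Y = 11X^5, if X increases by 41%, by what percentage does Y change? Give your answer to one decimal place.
457.3%

For Y = 11X^5:
If X → X(1 + 0.41)
Then Y → Y · (1 + 0.41)^5
     ≈ Y · 5.5731

Percentage change = ((1 + 0.41)^5 − 1) × 100% ≈ 457.3%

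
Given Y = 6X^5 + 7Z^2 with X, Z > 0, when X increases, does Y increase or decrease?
Y increases

Taking the partial derivative:
∂Y/∂X = 30X^4

∂Y/∂X = 30X^4 > 0 (assuming positive values)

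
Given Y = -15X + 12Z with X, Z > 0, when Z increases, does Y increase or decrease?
Y increases

Taking the partial derivative:
∂Y/∂Z = 12

∂Y/∂Z = 12 > 0 (assuming positive values)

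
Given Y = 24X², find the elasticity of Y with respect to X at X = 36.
Elasticity = 2

Elasticity = (dY/dX) · (X/Y)

dY/dX = 48·X
At X = 36: dY/dX = 1728, Y = 31104

Elasticity = 1728 · (36 / 31104) = 2

Interpretation: for a small percentage change in X, the percentage change in Y is approximately 2.00 times as large.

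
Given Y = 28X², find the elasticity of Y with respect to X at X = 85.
Elasticity = 2

Elasticity = (dY/dX) · (X/Y)

dY/dX = 56·X
At X = 85: dY/dX = 4760, Y = 202300

Elasticity = 4760 · (85 / 202300) = 2

Interpretation: for a small percentage change in X, the percentage change in Y is approximately 2.00 times as large.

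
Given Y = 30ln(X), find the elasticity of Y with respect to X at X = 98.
Elasticity = 1/ln(98) ≈ 0.2181

Elasticity = (dY/dX) · (X/Y)

dY/dX = 30/X
At X = 98: dY/dX = 15/49, Y = 30·ln(98)

Elasticity = (15/49) · (98 / (30·ln(98))) = 1/ln(98) ≈ 0.2181

Interpretation: for a small percentage change in X, the percentage change in Y is approximately 0.22 times as large.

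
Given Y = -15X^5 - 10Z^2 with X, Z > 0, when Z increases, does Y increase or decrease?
Y decreases

Taking the partial derivative:
∂Y/∂Z = -20Z

∂Y/∂Z = -20Z < 0 (assuming positive values)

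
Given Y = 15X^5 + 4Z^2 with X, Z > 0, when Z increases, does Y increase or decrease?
Y increases

Taking the partial derivative:
∂Y/∂Z = 8Z

∂Y/∂Z = 8Z > 0 (assuming positive values)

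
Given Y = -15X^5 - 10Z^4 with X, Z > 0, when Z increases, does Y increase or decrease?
Y decreases

Taking the partial derivative:
∂Y/∂Z = -40Z^3

∂Y/∂Z = -40Z^3 < 0 (assuming positive values)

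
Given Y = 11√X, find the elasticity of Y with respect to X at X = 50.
Elasticity = 1/2

Elasticity = (dY/dX) · (X/Y)

dY/dX = 11/(2·√X)
At X = 50: dY/dX = 11·√2/20, Y = 55·√2

Elasticity = (11·√2/20) · (50 / (55·√2)) = 1/2

Interpretation: for a small percentage change in X, the percentage change in Y is approximately 0.50 times as large.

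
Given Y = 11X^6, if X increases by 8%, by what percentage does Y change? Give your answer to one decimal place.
58.7%

For Y = 11X^6:
If X → X(1 + 0.08)
Then Y → Y · (1 + 0.08)^6
     ≈ Y · 1.5869

Percentage change = ((1 + 0.08)^6 − 1) × 100% ≈ 58.7%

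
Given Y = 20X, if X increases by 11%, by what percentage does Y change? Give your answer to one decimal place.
11.0%

For Y = 20X:
If X → X(1 + 0.11)
Then Y → Y · (1 + 0.11)^1
     = Y · 1.1100

Percentage change = ((1 + 0.11)^1 − 1) × 100% = 11.0%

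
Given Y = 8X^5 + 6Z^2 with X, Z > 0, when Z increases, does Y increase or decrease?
Y increases

Taking the partial derivative:
∂Y/∂Z = 12Z

∂Y/∂Z = 12Z > 0 (assuming positive values)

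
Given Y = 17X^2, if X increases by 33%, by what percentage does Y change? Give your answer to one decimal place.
76.9%

For Y = 17X^2:
If X → X(1 + 0.33)
Then Y → Y · (1 + 0.33)^2
     = Y · 1.7689

Percentage change = ((1 + 0.33)^2 − 1) × 100% ≈ 76.9%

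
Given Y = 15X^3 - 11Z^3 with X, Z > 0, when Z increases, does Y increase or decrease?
Y decreases

Taking the partial derivative:
∂Y/∂Z = -33Z^2

∂Y/∂Z = -33Z^2 < 0 (assuming positive values)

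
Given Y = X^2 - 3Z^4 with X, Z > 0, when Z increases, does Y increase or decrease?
Y decreases

Taking the partial derivative:
∂Y/∂Z = -12Z^3

∂Y/∂Z = -12Z^3 < 0 (assuming positive values)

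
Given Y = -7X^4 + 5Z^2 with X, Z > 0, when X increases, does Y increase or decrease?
Y decreases

Taking the partial derivative:
∂Y/∂X = -28X^3

∂Y/∂X = -28X^3 < 0 (assuming positive values)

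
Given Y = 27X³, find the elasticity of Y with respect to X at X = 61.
Elasticity = 3

Elasticity = (dY/dX) · (X/Y)

dY/dX = 81·X²
At X = 61: dY/dX = 301401, Y = 6128487

Elasticity = 301401 · (61 / 6128487) = 3

Interpretation: for a small percentage change in X, the percentage change in Y is approximately 3.00 times as large.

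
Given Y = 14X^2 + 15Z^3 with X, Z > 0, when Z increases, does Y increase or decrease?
Y increases

Taking the partial derivative:
∂Y/∂Z = 45Z^2

∂Y/∂Z = 45Z^2 > 0 (assuming positive values)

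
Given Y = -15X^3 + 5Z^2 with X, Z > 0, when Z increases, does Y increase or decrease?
Y increases

Taking the partial derivative:
∂Y/∂Z = 10Z

∂Y/∂Z = 10Z > 0 (assuming positive values)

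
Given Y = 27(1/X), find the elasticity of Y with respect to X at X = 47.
Elasticity = -1

Elasticity = (dY/dX) · (X/Y)

dY/dX = -27/X²
At X = 47: dY/dX = -27/2209, Y = 27/47

Elasticity = (-27/2209) · (47 / (27/47)) = -1

Interpretation: for a small percentage change in X, the percentage change in Y is approximately -1.00 times as large.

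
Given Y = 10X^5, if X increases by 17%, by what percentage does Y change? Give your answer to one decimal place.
119.2%

For Y = 10X^5:
If X → X(1 + 0.17)
Then Y → Y · (1 + 0.17)^5
     ≈ Y · 2.1924

Percentage change = ((1 + 0.17)^5 − 1) × 100% ≈ 119.2%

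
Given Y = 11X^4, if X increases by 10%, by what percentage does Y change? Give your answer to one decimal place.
46.4%

For Y = 11X^4:
If X → X(1 + 0.1)
Then Y → Y · (1 + 0.1)^4
     = Y · 1.4641

Percentage change = ((1 + 0.1)^4 − 1) × 100% ≈ 46.4%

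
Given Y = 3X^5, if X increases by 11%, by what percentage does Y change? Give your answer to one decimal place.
68.5%

For Y = 3X^5:
If X → X(1 + 0.11)
Then Y → Y · (1 + 0.11)^5
     ≈ Y · 1.6851

Percentage change = ((1 + 0.11)^5 − 1) × 100% ≈ 68.5%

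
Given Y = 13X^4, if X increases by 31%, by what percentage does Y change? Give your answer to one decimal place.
194.5%

For Y = 13X^4:
If X → X(1 + 0.31)
Then Y → Y · (1 + 0.31)^4
     ≈ Y · 2.9450

Percentage change = ((1 + 0.31)^4 − 1) × 100% ≈ 194.5%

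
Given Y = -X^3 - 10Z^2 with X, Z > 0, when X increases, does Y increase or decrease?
Y decreases

Taking the partial derivative:
∂Y/∂X = -3X^2

∂Y/∂X = -3X^2 < 0 (assuming positive values)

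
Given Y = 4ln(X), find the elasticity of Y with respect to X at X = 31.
Elasticity = 1/ln(31) ≈ 0.2912

Elasticity = (dY/dX) · (X/Y)

dY/dX = 4/X
At X = 31: dY/dX = 4/31, Y = 4·ln(31)

Elasticity = (4/31) · (31 / (4·ln(31))) = 1/ln(31) ≈ 0.2912

Interpretation: for a small percentage change in X, the percentage change in Y is approximately 0.29 times as large.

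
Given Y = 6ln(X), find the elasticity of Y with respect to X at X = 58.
Elasticity = 1/ln(58) ≈ 0.2463

Elasticity = (dY/dX) · (X/Y)

dY/dX = 6/X
At X = 58: dY/dX = 3/29, Y = 6·ln(58)

Elasticity = (3/29) · (58 / (6·ln(58))) = 1/ln(58) ≈ 0.2463

Interpretation: for a small percentage change in X, the percentage change in Y is approximately 0.25 times as large.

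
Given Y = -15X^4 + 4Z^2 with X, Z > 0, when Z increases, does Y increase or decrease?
Y increases

Taking the partial derivative:
∂Y/∂Z = 8Z

∂Y/∂Z = 8Z > 0 (assuming positive values)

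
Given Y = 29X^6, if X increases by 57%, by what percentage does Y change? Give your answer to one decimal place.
1397.6%

For Y = 29X^6:
If X → X(1 + 0.57)
Then Y → Y · (1 + 0.57)^6
     ≈ Y · 14.9761

Percentage change = ((1 + 0.57)^6 − 1) × 100% ≈ 1397.6%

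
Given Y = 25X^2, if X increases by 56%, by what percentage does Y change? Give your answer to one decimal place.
143.4%

For Y = 25X^2:
If X → X(1 + 0.56)
Then Y → Y · (1 + 0.56)^2
     = Y · 2.4336

Percentage change = ((1 + 0.56)^2 − 1) × 100% ≈ 143.4%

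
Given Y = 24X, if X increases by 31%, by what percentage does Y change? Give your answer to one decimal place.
31.0%

For Y = 24X:
If X → X(1 + 0.31)
Then Y → Y · (1 + 0.31)^1
     = Y · 1.3100

Percentage change = ((1 + 0.31)^1 − 1) × 100% = 31.0%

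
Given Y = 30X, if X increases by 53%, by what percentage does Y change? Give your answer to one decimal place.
53.0%

For Y = 30X:
If X → X(1 + 0.53)
Then Y → Y · (1 + 0.53)^1
     = Y · 1.5300

Percentage change = ((1 + 0.53)^1 − 1) × 100% = 53.0%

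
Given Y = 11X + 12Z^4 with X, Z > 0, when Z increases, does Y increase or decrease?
Y increases

Taking the partial derivative:
∂Y/∂Z = 48Z^3

∂Y/∂Z = 48Z^3 > 0 (assuming positive values)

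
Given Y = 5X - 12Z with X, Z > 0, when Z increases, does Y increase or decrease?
Y decreases

Taking the partial derivative:
∂Y/∂Z = -12

∂Y/∂Z = -12 < 0 (assuming positive values)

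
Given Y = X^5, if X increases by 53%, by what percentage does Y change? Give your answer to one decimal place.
738.4%

For Y = X^5:
If X → X(1 + 0.53)
Then Y → Y · (1 + 0.53)^5
     ≈ Y · 8.3841

Percentage change = ((1 + 0.53)^5 − 1) × 100% ≈ 738.4%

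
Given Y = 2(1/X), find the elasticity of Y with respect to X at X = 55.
Elasticity = -1

Elasticity = (dY/dX) · (X/Y)

dY/dX = -2/X²
At X = 55: dY/dX = -2/3025, Y = 2/55

Elasticity = (-2/3025) · (55 / (2/55)) = -1

Interpretation: for a small percentage change in X, the percentage change in Y is approximately -1.00 times as large.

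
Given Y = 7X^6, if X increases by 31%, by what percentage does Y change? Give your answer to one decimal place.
405.4%

For Y = 7X^6:
If X → X(1 + 0.31)
Then Y → Y · (1 + 0.31)^6
     ≈ Y · 5.0539

Percentage change = ((1 + 0.31)^6 − 1) × 100% ≈ 405.4%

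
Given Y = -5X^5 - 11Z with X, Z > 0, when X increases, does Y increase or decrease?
Y decreases

Taking the partial derivative:
∂Y/∂X = -25X^4

∂Y/∂X = -25X^4 < 0 (assuming positive values)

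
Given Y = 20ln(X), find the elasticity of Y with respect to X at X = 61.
Elasticity = 1/ln(61) ≈ 0.2433

Elasticity = (dY/dX) · (X/Y)

dY/dX = 20/X
At X = 61: dY/dX = 20/61, Y = 20·ln(61)

Elasticity = (20/61) · (61 / (20·ln(61))) = 1/ln(61) ≈ 0.2433

Interpretation: for a small percentage change in X, the percentage change in Y is approximately 0.24 times as large.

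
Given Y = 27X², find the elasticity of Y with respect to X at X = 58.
Elasticity = 2

Elasticity = (dY/dX) · (X/Y)

dY/dX = 54·X
At X = 58: dY/dX = 3132, Y = 90828

Elasticity = 3132 · (58 / 90828) = 2

Interpretation: for a small percentage change in X, the percentage change in Y is approximately 2.00 times as large.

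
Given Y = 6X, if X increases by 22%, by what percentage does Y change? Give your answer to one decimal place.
22.0%

For Y = 6X:
If X → X(1 + 0.22)
Then Y → Y · (1 + 0.22)^1
     = Y · 1.2200

Percentage change = ((1 + 0.22)^1 − 1) × 100% = 22.0%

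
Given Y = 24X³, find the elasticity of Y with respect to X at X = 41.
Elasticity = 3

Elasticity = (dY/dX) · (X/Y)

dY/dX = 72·X²
At X = 41: dY/dX = 121032, Y = 1654104

Elasticity = 121032 · (41 / 1654104) = 3

Interpretation: for a small percentage change in X, the percentage change in Y is approximately 3.00 times as large.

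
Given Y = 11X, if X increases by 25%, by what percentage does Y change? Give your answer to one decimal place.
25.0%

For Y = 11X:
If X → X(1 + 0.25)
Then Y → Y · (1 + 0.25)^1
     = Y · 1.2500

Percentage change = ((1 + 0.25)^1 − 1) × 100% = 25.0%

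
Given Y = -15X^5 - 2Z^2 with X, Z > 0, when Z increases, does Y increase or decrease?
Y decreases

Taking the partial derivative:
∂Y/∂Z = -4Z

∂Y/∂Z = -4Z < 0 (assuming positive values)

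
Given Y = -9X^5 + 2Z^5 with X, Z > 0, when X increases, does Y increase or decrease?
Y decreases

Taking the partial derivative:
∂Y/∂X = -45X^4

∂Y/∂X = -45X^4 < 0 (assuming positive values)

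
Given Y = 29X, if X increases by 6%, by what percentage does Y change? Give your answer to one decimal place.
6.0%

For Y = 29X:
If X → X(1 + 0.06)
Then Y → Y · (1 + 0.06)^1
     = Y · 1.0600

Percentage change = ((1 + 0.06)^1 − 1) × 100% = 6.0%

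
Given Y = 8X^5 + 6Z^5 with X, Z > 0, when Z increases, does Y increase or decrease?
Y increases

Taking the partial derivative:
∂Y/∂Z = 30Z^4

∂Y/∂Z = 30Z^4 > 0 (assuming positive values)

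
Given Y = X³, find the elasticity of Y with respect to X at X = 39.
Elasticity = 3

Elasticity = (dY/dX) · (X/Y)

dY/dX = 3·X²
At X = 39: dY/dX = 4563, Y = 59319

Elasticity = 4563 · (39 / 59319) = 3

Interpretation: for a small percentage change in X, the percentage change in Y is approximately 3.00 times as large.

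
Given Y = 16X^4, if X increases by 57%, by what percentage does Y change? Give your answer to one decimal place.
507.6%

For Y = 16X^4:
If X → X(1 + 0.57)
Then Y → Y · (1 + 0.57)^4
     ≈ Y · 6.0757

Percentage change = ((1 + 0.57)^4 − 1) × 100% ≈ 507.6%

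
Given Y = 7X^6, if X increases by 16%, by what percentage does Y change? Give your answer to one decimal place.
143.6%

For Y = 7X^6:
If X → X(1 + 0.16)
Then Y → Y · (1 + 0.16)^6
     ≈ Y · 2.4364

Percentage change = ((1 + 0.16)^6 − 1) × 100% ≈ 143.6%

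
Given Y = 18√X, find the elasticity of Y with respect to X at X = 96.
Elasticity = 1/2

Elasticity = (dY/dX) · (X/Y)

dY/dX = 9/√X
At X = 96: dY/dX = 3·√6/8, Y = 72·√6

Elasticity = (3·√6/8) · (96 / (72·√6)) = 1/2

Interpretation: for a small percentage change in X, the percentage change in Y is approximately 0.50 times as large.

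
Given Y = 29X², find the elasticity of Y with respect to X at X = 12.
Elasticity = 2

Elasticity = (dY/dX) · (X/Y)

dY/dX = 58·X
At X = 12: dY/dX = 696, Y = 4176

Elasticity = 696 · (12 / 4176) = 2

Interpretation: for a small percentage change in X, the percentage change in Y is approximately 2.00 times as large.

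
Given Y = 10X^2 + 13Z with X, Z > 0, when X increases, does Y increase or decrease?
Y increases

Taking the partial derivative:
∂Y/∂X = 20X

∂Y/∂X = 20X > 0 (assuming positive values)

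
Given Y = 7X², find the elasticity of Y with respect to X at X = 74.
Elasticity = 2

Elasticity = (dY/dX) · (X/Y)

dY/dX = 14·X
At X = 74: dY/dX = 1036, Y = 38332

Elasticity = 1036 · (74 / 38332) = 2

Interpretation: for a small percentage change in X, the percentage change in Y is approximately 2.00 times as large.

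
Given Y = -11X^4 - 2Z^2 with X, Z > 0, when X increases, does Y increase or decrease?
Y decreases

Taking the partial derivative:
∂Y/∂X = -44X^3

∂Y/∂X = -44X^3 < 0 (assuming positive values)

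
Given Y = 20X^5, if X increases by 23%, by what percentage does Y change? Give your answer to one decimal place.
181.5%

For Y = 20X^5:
If X → X(1 + 0.23)
Then Y → Y · (1 + 0.23)^5
     ≈ Y · 2.8153

Percentage change = ((1 + 0.23)^5 − 1) × 100% ≈ 181.5%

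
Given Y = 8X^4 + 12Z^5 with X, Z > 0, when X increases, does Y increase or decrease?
Y increases

Taking the partial derivative:
∂Y/∂X = 32X^3

∂Y/∂X = 32X^3 > 0 (assuming positive values)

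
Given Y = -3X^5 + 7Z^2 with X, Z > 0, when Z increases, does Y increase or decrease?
Y increases

Taking the partial derivative:
∂Y/∂Z = 14Z

∂Y/∂Z = 14Z > 0 (assuming positive values)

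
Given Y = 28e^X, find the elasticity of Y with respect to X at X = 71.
Elasticity = 71

Elasticity = (dY/dX) · (X/Y)

dY/dX = 28·e^X
At X = 71: dY/dX = 28·e^71, Y = 28·e^71

Elasticity = (28·e^71) · (71 / (28·e^71)) = 71

Interpretation: for a small percentage change in X, the percentage change in Y is approximately 71.00 times as large.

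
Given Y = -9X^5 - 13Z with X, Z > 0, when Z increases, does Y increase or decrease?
Y decreases

Taking the partial derivative:
∂Y/∂Z = -13

∂Y/∂Z = -13 < 0 (assuming positive values)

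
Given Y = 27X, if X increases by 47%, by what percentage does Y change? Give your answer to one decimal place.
47.0%

For Y = 27X:
If X → X(1 + 0.47)
Then Y → Y · (1 + 0.47)^1
     = Y · 1.4700

Percentage change = ((1 + 0.47)^1 − 1) × 100% = 47.0%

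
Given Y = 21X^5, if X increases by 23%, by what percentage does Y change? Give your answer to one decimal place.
181.5%

For Y = 21X^5:
If X → X(1 + 0.23)
Then Y → Y · (1 + 0.23)^5
     ≈ Y · 2.8153

Percentage change = ((1 + 0.23)^5 − 1) × 100% ≈ 181.5%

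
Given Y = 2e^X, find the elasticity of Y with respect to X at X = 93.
Elasticity = 93

Elasticity = (dY/dX) · (X/Y)

dY/dX = 2·e^X
At X = 93: dY/dX = 2·e^93, Y = 2·e^93

Elasticity = (2·e^93) · (93 / (2·e^93)) = 93

Interpretation: for a small percentage change in X, the percentage change in Y is approximately 93.00 times as large.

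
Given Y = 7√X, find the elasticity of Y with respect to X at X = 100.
Elasticity = 1/2

Elasticity = (dY/dX) · (X/Y)

dY/dX = 7/(2·√X)
At X = 100: dY/dX = 7/20, Y = 70

Elasticity = (7/20) · (100 / 70) = 1/2

Interpretation: for a small percentage change in X, the percentage change in Y is approximately 0.50 times as large.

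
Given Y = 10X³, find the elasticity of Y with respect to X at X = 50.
Elasticity = 3

Elasticity = (dY/dX) · (X/Y)

dY/dX = 30·X²
At X = 50: dY/dX = 75000, Y = 1250000

Elasticity = 75000 · (50 / 1250000) = 3

Interpretation: for a small percentage change in X, the percentage change in Y is approximately 3.00 times as large.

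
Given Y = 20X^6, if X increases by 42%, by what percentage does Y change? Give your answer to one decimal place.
719.8%

For Y = 20X^6:
If X → X(1 + 0.42)
Then Y → Y · (1 + 0.42)^6
     ≈ Y · 8.1984

Percentage change = ((1 + 0.42)^6 − 1) × 100% ≈ 719.8%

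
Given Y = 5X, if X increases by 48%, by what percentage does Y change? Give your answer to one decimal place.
48.0%

For Y = 5X:
If X → X(1 + 0.48)
Then Y → Y · (1 + 0.48)^1
     = Y · 1.4800

Percentage change = ((1 + 0.48)^1 − 1) × 100% = 48.0%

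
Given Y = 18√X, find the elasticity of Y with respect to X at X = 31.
Elasticity = 1/2

Elasticity = (dY/dX) · (X/Y)

dY/dX = 9/√X
At X = 31: dY/dX = 9·√31/31, Y = 18·√31

Elasticity = (9·√31/31) · (31 / (18·√31)) = 1/2

Interpretation: for a small percentage change in X, the percentage change in Y is approximately 0.50 times as large.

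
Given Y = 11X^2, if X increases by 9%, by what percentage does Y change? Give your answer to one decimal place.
18.8%

For Y = 11X^2:
If X → X(1 + 0.09)
Then Y → Y · (1 + 0.09)^2
     = Y · 1.1881

Percentage change = ((1 + 0.09)^2 − 1) × 100% ≈ 18.8%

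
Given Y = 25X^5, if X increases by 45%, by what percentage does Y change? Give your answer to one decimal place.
541.0%

For Y = 25X^5:
If X → X(1 + 0.45)
Then Y → Y · (1 + 0.45)^5
     ≈ Y · 6.4097

Percentage change = ((1 + 0.45)^5 − 1) × 100% ≈ 541.0%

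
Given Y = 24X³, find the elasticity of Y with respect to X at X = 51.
Elasticity = 3

Elasticity = (dY/dX) · (X/Y)

dY/dX = 72·X²
At X = 51: dY/dX = 187272, Y = 3183624

Elasticity = 187272 · (51 / 3183624) = 3

Interpretation: for a small percentage change in X, the percentage change in Y is approximately 3.00 times as large.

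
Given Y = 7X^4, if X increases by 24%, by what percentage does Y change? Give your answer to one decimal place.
136.4%

For Y = 7X^4:
If X → X(1 + 0.24)
Then Y → Y · (1 + 0.24)^4
     ≈ Y · 2.3642

Percentage change = ((1 + 0.24)^4 − 1) × 100% ≈ 136.4%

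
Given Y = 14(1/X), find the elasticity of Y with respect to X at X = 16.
Elasticity = -1

Elasticity = (dY/dX) · (X/Y)

dY/dX = -14/X²
At X = 16: dY/dX = -7/128, Y = 7/8

Elasticity = (-7/128) · (16 / (7/8)) = -1

Interpretation: for a small percentage change in X, the percentage change in Y is approximately -1.00 times as large.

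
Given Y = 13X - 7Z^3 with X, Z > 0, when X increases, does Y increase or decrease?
Y increases

Taking the partial derivative:
∂Y/∂X = 13

∂Y/∂X = 13 > 0 (assuming positive values)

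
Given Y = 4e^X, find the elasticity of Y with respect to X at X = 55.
Elasticity = 55

Elasticity = (dY/dX) · (X/Y)

dY/dX = 4·e^X
At X = 55: dY/dX = 4·e^55, Y = 4·e^55

Elasticity = (4·e^55) · (55 / (4·e^55)) = 55

Interpretation: for a small percentage change in X, the percentage change in Y is approximately 55.00 times as large.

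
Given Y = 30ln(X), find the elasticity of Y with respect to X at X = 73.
Elasticity = 1/ln(73) ≈ 0.2331

Elasticity = (dY/dX) · (X/Y)

dY/dX = 30/X
At X = 73: dY/dX = 30/73, Y = 30·ln(73)

Elasticity = (30/73) · (73 / (30·ln(73))) = 1/ln(73) ≈ 0.2331

Interpretation: for a small percentage change in X, the percentage change in Y is approximately 0.23 times as large.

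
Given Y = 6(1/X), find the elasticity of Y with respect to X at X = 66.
Elasticity = -1

Elasticity = (dY/dX) · (X/Y)

dY/dX = -6/X²
At X = 66: dY/dX = -1/726, Y = 1/11

Elasticity = (-1/726) · (66 / (1/11)) = -1

Interpretation: for a small percentage change in X, the percentage change in Y is approximately -1.00 times as large.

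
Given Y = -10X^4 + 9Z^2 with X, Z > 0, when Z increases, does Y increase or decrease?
Y increases

Taking the partial derivative:
∂Y/∂Z = 18Z

∂Y/∂Z = 18Z > 0 (assuming positive values)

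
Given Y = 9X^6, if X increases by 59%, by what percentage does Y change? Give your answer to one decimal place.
1515.8%

For Y = 9X^6:
If X → X(1 + 0.59)
Then Y → Y · (1 + 0.59)^6
     ≈ Y · 16.1578

Percentage change = ((1 + 0.59)^6 − 1) × 100% ≈ 1515.8%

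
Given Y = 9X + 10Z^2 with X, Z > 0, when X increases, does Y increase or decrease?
Y increases

Taking the partial derivative:
∂Y/∂X = 9

∂Y/∂X = 9 > 0 (assuming positive values)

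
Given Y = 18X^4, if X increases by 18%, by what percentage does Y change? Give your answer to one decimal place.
93.9%

For Y = 18X^4:
If X → X(1 + 0.18)
Then Y → Y · (1 + 0.18)^4
     ≈ Y · 1.9388

Percentage change = ((1 + 0.18)^4 − 1) × 100% ≈ 93.9%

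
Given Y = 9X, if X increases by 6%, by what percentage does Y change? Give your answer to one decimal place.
6.0%

For Y = 9X:
If X → X(1 + 0.06)
Then Y → Y · (1 + 0.06)^1
     = Y · 1.0600

Percentage change = ((1 + 0.06)^1 − 1) × 100% = 6.0%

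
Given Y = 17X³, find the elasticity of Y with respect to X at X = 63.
Elasticity = 3

Elasticity = (dY/dX) · (X/Y)

dY/dX = 51·X²
At X = 63: dY/dX = 202419, Y = 4250799

Elasticity = 202419 · (63 / 4250799) = 3

Interpretation: for a small percentage change in X, the percentage change in Y is approximately 3.00 times as large.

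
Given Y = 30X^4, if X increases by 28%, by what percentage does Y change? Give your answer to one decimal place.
168.4%

For Y = 30X^4:
If X → X(1 + 0.28)
Then Y → Y · (1 + 0.28)^4
     ≈ Y · 2.6844

Percentage change = ((1 + 0.28)^4 − 1) × 100% ≈ 168.4%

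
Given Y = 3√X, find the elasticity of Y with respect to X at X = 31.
Elasticity = 1/2

Elasticity = (dY/dX) · (X/Y)

dY/dX = 3/(2·√X)
At X = 31: dY/dX = 3·√31/62, Y = 3·√31

Elasticity = (3·√31/62) · (31 / (3·√31)) = 1/2

Interpretation: for a small percentage change in X, the percentage change in Y is approximately 0.50 times as large.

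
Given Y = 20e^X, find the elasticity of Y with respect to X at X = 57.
Elasticity = 57

Elasticity = (dY/dX) · (X/Y)

dY/dX = 20·e^X
At X = 57: dY/dX = 20·e^57, Y = 20·e^57

Elasticity = (20·e^57) · (57 / (20·e^57)) = 57

Interpretation: for a small percentage change in X, the percentage change in Y is approximately 57.00 times as large.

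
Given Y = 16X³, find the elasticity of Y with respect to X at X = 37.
Elasticity = 3

Elasticity = (dY/dX) · (X/Y)

dY/dX = 48·X²
At X = 37: dY/dX = 65712, Y = 810448

Elasticity = 65712 · (37 / 810448) = 3

Interpretation: for a small percentage change in X, the percentage change in Y is approximately 3.00 times as large.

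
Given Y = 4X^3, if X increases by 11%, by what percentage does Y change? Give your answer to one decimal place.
36.8%

For Y = 4X^3:
If X → X(1 + 0.11)
Then Y → Y · (1 + 0.11)^3
     ≈ Y · 1.3676

Percentage change = ((1 + 0.11)^3 − 1) × 100% ≈ 36.8%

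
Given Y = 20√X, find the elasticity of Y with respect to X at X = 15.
Elasticity = 1/2

Elasticity = (dY/dX) · (X/Y)

dY/dX = 10/√X
At X = 15: dY/dX = 2·√15/3, Y = 20·√15

Elasticity = (2·√15/3) · (15 / (20·√15)) = 1/2

Interpretation: for a small percentage change in X, the percentage change in Y is approximately 0.50 times as large.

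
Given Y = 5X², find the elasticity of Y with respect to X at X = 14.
Elasticity = 2

Elasticity = (dY/dX) · (X/Y)

dY/dX = 10·X
At X = 14: dY/dX = 140, Y = 980

Elasticity = 140 · (14 / 980) = 2

Interpretation: for a small percentage change in X, the percentage change in Y is approximately 2.00 times as large.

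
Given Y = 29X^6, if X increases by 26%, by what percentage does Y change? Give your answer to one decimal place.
300.2%

For Y = 29X^6:
If X → X(1 + 0.26)
Then Y → Y · (1 + 0.26)^6
     ≈ Y · 4.0015

Percentage change = ((1 + 0.26)^6 − 1) × 100% ≈ 300.2%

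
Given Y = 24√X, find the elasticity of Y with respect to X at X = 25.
Elasticity = 1/2

Elasticity = (dY/dX) · (X/Y)

dY/dX = 12/√X
At X = 25: dY/dX = 12/5, Y = 120

Elasticity = (12/5) · (25 / 120) = 1/2

Interpretation: for a small percentage change in X, the percentage change in Y is approximately 0.50 times as large.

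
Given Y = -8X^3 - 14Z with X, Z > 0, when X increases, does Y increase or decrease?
Y decreases

Taking the partial derivative:
∂Y/∂X = -24X^2

∂Y/∂X = -24X^2 < 0 (assuming positive values)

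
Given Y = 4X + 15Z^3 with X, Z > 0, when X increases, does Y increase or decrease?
Y increases

Taking the partial derivative:
∂Y/∂X = 4

∂Y/∂X = 4 > 0 (assuming positive values)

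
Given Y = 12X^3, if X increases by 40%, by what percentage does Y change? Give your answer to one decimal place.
174.4%

For Y = 12X^3:
If X → X(1 + 0.4)
Then Y → Y · (1 + 0.4)^3
     = Y · 2.7440

Percentage change = ((1 + 0.4)^3 − 1) × 100% = 174.4%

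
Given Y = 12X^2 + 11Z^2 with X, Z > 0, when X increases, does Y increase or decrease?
Y increases

Taking the partial derivative:
∂Y/∂X = 24X

∂Y/∂X = 24X > 0 (assuming positive values)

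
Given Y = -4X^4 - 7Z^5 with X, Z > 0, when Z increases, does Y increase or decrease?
Y decreases

Taking the partial derivative:
∂Y/∂Z = -35Z^4

∂Y/∂Z = -35Z^4 < 0 (assuming positive values)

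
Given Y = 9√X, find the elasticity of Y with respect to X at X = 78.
Elasticity = 1/2

Elasticity = (dY/dX) · (X/Y)

dY/dX = 9/(2·√X)
At X = 78: dY/dX = 3·√78/52, Y = 9·√78

Elasticity = (3·√78/52) · (78 / (9·√78)) = 1/2

Interpretation: for a small percentage change in X, the percentage change in Y is approximately 0.50 times as large.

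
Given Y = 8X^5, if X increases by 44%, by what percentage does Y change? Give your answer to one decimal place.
519.2%

For Y = 8X^5:
If X → X(1 + 0.44)
Then Y → Y · (1 + 0.44)^5
     ≈ Y · 6.1917

Percentage change = ((1 + 0.44)^5 − 1) × 100% ≈ 519.2%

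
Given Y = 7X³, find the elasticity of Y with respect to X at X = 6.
Elasticity = 3

Elasticity = (dY/dX) · (X/Y)

dY/dX = 21·X²
At X = 6: dY/dX = 756, Y = 1512

Elasticity = 756 · (6 / 1512) = 3

Interpretation: for a small percentage change in X, the percentage change in Y is approximately 3.00 times as large.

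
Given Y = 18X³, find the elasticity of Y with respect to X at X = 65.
Elasticity = 3

Elasticity = (dY/dX) · (X/Y)

dY/dX = 54·X²
At X = 65: dY/dX = 228150, Y = 4943250

Elasticity = 228150 · (65 / 4943250) = 3

Interpretation: for a small percentage change in X, the percentage change in Y is approximately 3.00 times as large.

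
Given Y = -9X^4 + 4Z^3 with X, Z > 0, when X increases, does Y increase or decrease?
Y decreases

Taking the partial derivative:
∂Y/∂X = -36X^3

∂Y/∂X = -36X^3 < 0 (assuming positive values)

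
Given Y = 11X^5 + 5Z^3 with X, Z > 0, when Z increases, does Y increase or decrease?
Y increases

Taking the partial derivative:
∂Y/∂Z = 15Z^2

∂Y/∂Z = 15Z^2 > 0 (assuming positive values)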